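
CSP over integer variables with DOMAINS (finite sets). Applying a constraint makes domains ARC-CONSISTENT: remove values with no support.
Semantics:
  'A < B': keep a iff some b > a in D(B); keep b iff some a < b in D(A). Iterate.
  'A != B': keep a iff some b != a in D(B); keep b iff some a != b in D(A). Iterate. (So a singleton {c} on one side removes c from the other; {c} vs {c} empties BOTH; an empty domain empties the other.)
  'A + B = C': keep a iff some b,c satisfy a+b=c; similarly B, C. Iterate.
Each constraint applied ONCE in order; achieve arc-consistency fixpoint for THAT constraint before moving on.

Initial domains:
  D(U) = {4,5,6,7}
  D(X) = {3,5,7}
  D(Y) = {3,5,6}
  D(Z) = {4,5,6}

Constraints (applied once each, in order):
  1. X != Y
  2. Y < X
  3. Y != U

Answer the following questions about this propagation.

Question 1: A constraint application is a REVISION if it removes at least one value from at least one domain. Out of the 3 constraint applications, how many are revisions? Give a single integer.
Constraint 1 (X != Y) on D(X)={3,5,7} D(Y)={3,5,6}: no change => not a revision
Constraint 2 (Y < X) on D(Y)={3,5,6} D(X)={3,5,7}: X {3,5,7}->{5,7} => REVISION
Constraint 3 (Y != U) on D(Y)={3,5,6} D(U)={4,5,6,7}: no change => not a revision
Total revisions = 1

Answer: 1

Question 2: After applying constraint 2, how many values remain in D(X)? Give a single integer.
Answer: 2

Derivation:
Constraint 1 (X != Y) on D(X)={3,5,7} D(Y)={3,5,6}: no change
Constraint 2 (Y < X) on D(Y)={3,5,6} D(X)={3,5,7}: X {3,5,7}->{5,7}
So after constraint 2: D(X)={5,7}, size = 2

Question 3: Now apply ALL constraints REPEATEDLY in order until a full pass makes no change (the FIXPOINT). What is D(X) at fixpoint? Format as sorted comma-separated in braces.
pass 0 (initial): D(X)={3,5,7}
pass 1: X {3,5,7}->{5,7}
pass 2: no change
Fixpoint after 2 passes: D(X) = {5,7}

Answer: {5,7}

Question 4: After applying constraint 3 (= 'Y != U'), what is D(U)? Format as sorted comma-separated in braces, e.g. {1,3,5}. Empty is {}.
Constraint 1 (X != Y) on D(X)={3,5,7} D(Y)={3,5,6}: no change
Constraint 2 (Y < X) on D(Y)={3,5,6} D(X)={3,5,7}: X {3,5,7}->{5,7}
Constraint 3 (Y != U) on D(Y)={3,5,6} D(U)={4,5,6,7}: no change
So after constraint 3: D(U) = {4,5,6,7}

Answer: {4,5,6,7}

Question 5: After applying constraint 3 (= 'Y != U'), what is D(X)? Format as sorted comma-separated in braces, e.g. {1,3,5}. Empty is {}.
Constraint 1 (X != Y) on D(X)={3,5,7} D(Y)={3,5,6}: no change
Constraint 2 (Y < X) on D(Y)={3,5,6} D(X)={3,5,7}: X {3,5,7}->{5,7}
Constraint 3 (Y != U) on D(Y)={3,5,6} D(U)={4,5,6,7}: no change
So after constraint 3: D(X) = {5,7}

Answer: {5,7}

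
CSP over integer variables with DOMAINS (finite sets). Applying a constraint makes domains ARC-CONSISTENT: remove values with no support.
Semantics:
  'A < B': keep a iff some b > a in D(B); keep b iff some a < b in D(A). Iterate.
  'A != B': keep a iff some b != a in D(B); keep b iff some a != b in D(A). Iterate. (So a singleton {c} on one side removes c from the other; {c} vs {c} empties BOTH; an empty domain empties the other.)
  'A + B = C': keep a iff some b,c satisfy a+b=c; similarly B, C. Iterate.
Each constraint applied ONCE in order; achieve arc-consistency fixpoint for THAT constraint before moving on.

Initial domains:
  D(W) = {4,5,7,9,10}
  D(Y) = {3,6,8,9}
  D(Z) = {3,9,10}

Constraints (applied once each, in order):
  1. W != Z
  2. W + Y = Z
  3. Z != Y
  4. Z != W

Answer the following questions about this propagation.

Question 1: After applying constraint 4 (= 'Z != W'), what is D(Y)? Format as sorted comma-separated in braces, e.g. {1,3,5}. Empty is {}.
Constraint 1 (W != Z) on D(W)={4,5,7,9,10} D(Z)={3,9,10}: no change
Constraint 2 (W + Y = Z) on D(W)={4,5,7,9,10} D(Y)={3,6,8,9} D(Z)={3,9,10}: W {4,5,7,9,10}->{4,7}; Y {3,6,8,9}->{3,6}; Z {3,9,10}->{10}
Constraint 3 (Z != Y) on D(Z)={10} D(Y)={3,6}: no change
Constraint 4 (Z != W) on D(Z)={10} D(W)={4,7}: no change
So after constraint 4: D(Y) = {3,6}

Answer: {3,6}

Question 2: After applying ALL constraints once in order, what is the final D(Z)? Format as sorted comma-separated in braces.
Answer: {10}

Derivation:
Constraint 1 (W != Z) on D(W)={4,5,7,9,10} D(Z)={3,9,10}: no change
Constraint 2 (W + Y = Z) on D(W)={4,5,7,9,10} D(Y)={3,6,8,9} D(Z)={3,9,10}: W {4,5,7,9,10}->{4,7}; Y {3,6,8,9}->{3,6}; Z {3,9,10}->{10}
Constraint 3 (Z != Y) on D(Z)={10} D(Y)={3,6}: no change
Constraint 4 (Z != W) on D(Z)={10} D(W)={4,7}: no change
So after all 4 constraints: D(Z) = {10}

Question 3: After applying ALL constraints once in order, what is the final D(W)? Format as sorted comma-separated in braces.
Answer: {4,7}

Derivation:
Constraint 1 (W != Z) on D(W)={4,5,7,9,10} D(Z)={3,9,10}: no change
Constraint 2 (W + Y = Z) on D(W)={4,5,7,9,10} D(Y)={3,6,8,9} D(Z)={3,9,10}: W {4,5,7,9,10}->{4,7}; Y {3,6,8,9}->{3,6}; Z {3,9,10}->{10}
Constraint 3 (Z != Y) on D(Z)={10} D(Y)={3,6}: no change
Constraint 4 (Z != W) on D(Z)={10} D(W)={4,7}: no change
So after all 4 constraints: D(W) = {4,7}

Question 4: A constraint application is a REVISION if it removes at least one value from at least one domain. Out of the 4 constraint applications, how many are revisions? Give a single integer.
Constraint 1 (W != Z) on D(W)={4,5,7,9,10} D(Z)={3,9,10}: no change => not a revision
Constraint 2 (W + Y = Z) on D(W)={4,5,7,9,10} D(Y)={3,6,8,9} D(Z)={3,9,10}: W {4,5,7,9,10}->{4,7}; Y {3,6,8,9}->{3,6}; Z {3,9,10}->{10} => REVISION
Constraint 3 (Z != Y) on D(Z)={10} D(Y)={3,6}: no change => not a revision
Constraint 4 (Z != W) on D(Z)={10} D(W)={4,7}: no change => not a revision
Total revisions = 1

Answer: 1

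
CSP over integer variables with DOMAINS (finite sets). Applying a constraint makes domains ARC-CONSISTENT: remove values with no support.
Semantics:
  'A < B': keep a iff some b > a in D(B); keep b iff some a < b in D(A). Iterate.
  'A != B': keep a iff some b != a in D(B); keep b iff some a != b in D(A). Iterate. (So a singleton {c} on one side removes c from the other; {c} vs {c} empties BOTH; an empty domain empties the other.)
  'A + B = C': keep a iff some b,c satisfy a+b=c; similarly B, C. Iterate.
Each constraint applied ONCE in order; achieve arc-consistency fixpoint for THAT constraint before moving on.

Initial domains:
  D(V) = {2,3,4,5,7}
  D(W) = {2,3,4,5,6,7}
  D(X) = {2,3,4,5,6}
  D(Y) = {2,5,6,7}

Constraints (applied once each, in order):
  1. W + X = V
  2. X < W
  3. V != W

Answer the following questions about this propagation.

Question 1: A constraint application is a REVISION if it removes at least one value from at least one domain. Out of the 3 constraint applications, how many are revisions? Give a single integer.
Constraint 1 (W + X = V) on D(W)={2,3,4,5,6,7} D(X)={2,3,4,5,6} D(V)={2,3,4,5,7}: W {2,3,4,5,6,7}->{2,3,4,5}; X {2,3,4,5,6}->{2,3,4,5}; V {2,3,4,5,7}->{4,5,7} => REVISION
Constraint 2 (X < W) on D(X)={2,3,4,5} D(W)={2,3,4,5}: X {2,3,4,5}->{2,3,4}; W {2,3,4,5}->{3,4,5} => REVISION
Constraint 3 (V != W) on D(V)={4,5,7} D(W)={3,4,5}: no change => not a revision
Total revisions = 2

Answer: 2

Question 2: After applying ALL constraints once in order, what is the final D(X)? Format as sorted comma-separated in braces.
Constraint 1 (W + X = V) on D(W)={2,3,4,5,6,7} D(X)={2,3,4,5,6} D(V)={2,3,4,5,7}: W {2,3,4,5,6,7}->{2,3,4,5}; X {2,3,4,5,6}->{2,3,4,5}; V {2,3,4,5,7}->{4,5,7}
Constraint 2 (X < W) on D(X)={2,3,4,5} D(W)={2,3,4,5}: X {2,3,4,5}->{2,3,4}; W {2,3,4,5}->{3,4,5}
Constraint 3 (V != W) on D(V)={4,5,7} D(W)={3,4,5}: no change
So after all 3 constraints: D(X) = {2,3,4}

Answer: {2,3,4}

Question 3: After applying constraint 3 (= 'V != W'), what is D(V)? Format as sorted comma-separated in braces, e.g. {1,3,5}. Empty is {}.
Constraint 1 (W + X = V) on D(W)={2,3,4,5,6,7} D(X)={2,3,4,5,6} D(V)={2,3,4,5,7}: W {2,3,4,5,6,7}->{2,3,4,5}; X {2,3,4,5,6}->{2,3,4,5}; V {2,3,4,5,7}->{4,5,7}
Constraint 2 (X < W) on D(X)={2,3,4,5} D(W)={2,3,4,5}: X {2,3,4,5}->{2,3,4}; W {2,3,4,5}->{3,4,5}
Constraint 3 (V != W) on D(V)={4,5,7} D(W)={3,4,5}: no change
So after constraint 3: D(V) = {4,5,7}

Answer: {4,5,7}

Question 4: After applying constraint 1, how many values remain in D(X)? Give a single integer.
Answer: 4

Derivation:
Constraint 1 (W + X = V) on D(W)={2,3,4,5,6,7} D(X)={2,3,4,5,6} D(V)={2,3,4,5,7}: W {2,3,4,5,6,7}->{2,3,4,5}; X {2,3,4,5,6}->{2,3,4,5}; V {2,3,4,5,7}->{4,5,7}
So after constraint 1: D(X)={2,3,4,5}, size = 4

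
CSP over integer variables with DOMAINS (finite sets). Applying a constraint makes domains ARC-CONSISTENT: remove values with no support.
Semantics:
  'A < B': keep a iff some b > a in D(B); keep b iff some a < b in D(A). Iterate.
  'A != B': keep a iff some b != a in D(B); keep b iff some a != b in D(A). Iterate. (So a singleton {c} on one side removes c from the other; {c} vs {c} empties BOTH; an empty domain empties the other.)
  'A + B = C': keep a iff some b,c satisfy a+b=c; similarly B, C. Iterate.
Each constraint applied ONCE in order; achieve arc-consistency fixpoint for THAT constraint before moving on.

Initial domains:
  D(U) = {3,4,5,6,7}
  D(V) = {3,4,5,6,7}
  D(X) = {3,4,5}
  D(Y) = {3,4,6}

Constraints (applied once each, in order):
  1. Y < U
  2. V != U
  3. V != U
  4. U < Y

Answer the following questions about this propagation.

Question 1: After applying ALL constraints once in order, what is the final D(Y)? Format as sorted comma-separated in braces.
Answer: {6}

Derivation:
Constraint 1 (Y < U) on D(Y)={3,4,6} D(U)={3,4,5,6,7}: U {3,4,5,6,7}->{4,5,6,7}
Constraint 2 (V != U) on D(V)={3,4,5,6,7} D(U)={4,5,6,7}: no change
Constraint 3 (V != U) on D(V)={3,4,5,6,7} D(U)={4,5,6,7}: no change
Constraint 4 (U < Y) on D(U)={4,5,6,7} D(Y)={3,4,6}: U {4,5,6,7}->{4,5}; Y {3,4,6}->{6}
So after all 4 constraints: D(Y) = {6}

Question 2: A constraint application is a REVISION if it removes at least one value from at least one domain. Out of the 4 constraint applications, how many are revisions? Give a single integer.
Answer: 2

Derivation:
Constraint 1 (Y < U) on D(Y)={3,4,6} D(U)={3,4,5,6,7}: U {3,4,5,6,7}->{4,5,6,7} => REVISION
Constraint 2 (V != U) on D(V)={3,4,5,6,7} D(U)={4,5,6,7}: no change => not a revision
Constraint 3 (V != U) on D(V)={3,4,5,6,7} D(U)={4,5,6,7}: no change => not a revision
Constraint 4 (U < Y) on D(U)={4,5,6,7} D(Y)={3,4,6}: U {4,5,6,7}->{4,5}; Y {3,4,6}->{6} => REVISION
Total revisions = 2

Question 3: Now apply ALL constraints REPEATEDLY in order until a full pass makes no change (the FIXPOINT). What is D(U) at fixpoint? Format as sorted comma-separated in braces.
Answer: {}

Derivation:
pass 0 (initial): D(U)={3,4,5,6,7}
pass 1: U {3,4,5,6,7}->{4,5}; Y {3,4,6}->{6}
pass 2: U {4,5}->{}; V {3,4,5,6,7}->{}; Y {6}->{}
pass 3: no change
Fixpoint after 3 passes: D(U) = {}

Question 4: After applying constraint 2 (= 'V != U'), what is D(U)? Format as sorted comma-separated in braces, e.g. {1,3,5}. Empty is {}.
Constraint 1 (Y < U) on D(Y)={3,4,6} D(U)={3,4,5,6,7}: U {3,4,5,6,7}->{4,5,6,7}
Constraint 2 (V != U) on D(V)={3,4,5,6,7} D(U)={4,5,6,7}: no change
So after constraint 2: D(U) = {4,5,6,7}

Answer: {4,5,6,7}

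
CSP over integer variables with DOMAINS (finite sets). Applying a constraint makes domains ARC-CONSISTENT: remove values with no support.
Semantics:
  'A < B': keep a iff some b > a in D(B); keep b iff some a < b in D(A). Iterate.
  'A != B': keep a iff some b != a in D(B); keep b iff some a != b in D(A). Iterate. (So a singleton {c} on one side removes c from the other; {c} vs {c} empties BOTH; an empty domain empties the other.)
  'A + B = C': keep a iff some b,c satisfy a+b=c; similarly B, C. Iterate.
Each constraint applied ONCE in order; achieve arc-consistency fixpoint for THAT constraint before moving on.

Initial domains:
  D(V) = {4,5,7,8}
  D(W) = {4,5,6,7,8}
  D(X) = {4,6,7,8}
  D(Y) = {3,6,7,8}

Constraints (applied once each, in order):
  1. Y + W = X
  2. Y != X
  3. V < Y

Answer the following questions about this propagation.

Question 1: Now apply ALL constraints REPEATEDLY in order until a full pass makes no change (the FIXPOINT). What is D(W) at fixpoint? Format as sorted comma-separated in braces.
Answer: {}

Derivation:
pass 0 (initial): D(W)={4,5,6,7,8}
pass 1: V {4,5,7,8}->{}; W {4,5,6,7,8}->{4,5}; X {4,6,7,8}->{7,8}; Y {3,6,7,8}->{}
pass 2: W {4,5}->{}; X {7,8}->{}
pass 3: no change
Fixpoint after 3 passes: D(W) = {}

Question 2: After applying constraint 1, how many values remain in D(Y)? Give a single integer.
Answer: 1

Derivation:
Constraint 1 (Y + W = X) on D(Y)={3,6,7,8} D(W)={4,5,6,7,8} D(X)={4,6,7,8}: Y {3,6,7,8}->{3}; W {4,5,6,7,8}->{4,5}; X {4,6,7,8}->{7,8}
So after constraint 1: D(Y)={3}, size = 1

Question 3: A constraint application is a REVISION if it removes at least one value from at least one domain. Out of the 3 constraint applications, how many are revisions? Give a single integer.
Answer: 2

Derivation:
Constraint 1 (Y + W = X) on D(Y)={3,6,7,8} D(W)={4,5,6,7,8} D(X)={4,6,7,8}: Y {3,6,7,8}->{3}; W {4,5,6,7,8}->{4,5}; X {4,6,7,8}->{7,8} => REVISION
Constraint 2 (Y != X) on D(Y)={3} D(X)={7,8}: no change => not a revision
Constraint 3 (V < Y) on D(V)={4,5,7,8} D(Y)={3}: V {4,5,7,8}->{}; Y {3}->{} => REVISION
Total revisions = 2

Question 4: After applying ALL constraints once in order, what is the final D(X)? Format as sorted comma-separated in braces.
Answer: {7,8}

Derivation:
Constraint 1 (Y + W = X) on D(Y)={3,6,7,8} D(W)={4,5,6,7,8} D(X)={4,6,7,8}: Y {3,6,7,8}->{3}; W {4,5,6,7,8}->{4,5}; X {4,6,7,8}->{7,8}
Constraint 2 (Y != X) on D(Y)={3} D(X)={7,8}: no change
Constraint 3 (V < Y) on D(V)={4,5,7,8} D(Y)={3}: V {4,5,7,8}->{}; Y {3}->{}
So after all 3 constraints: D(X) = {7,8}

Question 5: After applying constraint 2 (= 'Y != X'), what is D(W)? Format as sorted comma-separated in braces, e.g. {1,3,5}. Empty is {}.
Constraint 1 (Y + W = X) on D(Y)={3,6,7,8} D(W)={4,5,6,7,8} D(X)={4,6,7,8}: Y {3,6,7,8}->{3}; W {4,5,6,7,8}->{4,5}; X {4,6,7,8}->{7,8}
Constraint 2 (Y != X) on D(Y)={3} D(X)={7,8}: no change
So after constraint 2: D(W) = {4,5}

Answer: {4,5}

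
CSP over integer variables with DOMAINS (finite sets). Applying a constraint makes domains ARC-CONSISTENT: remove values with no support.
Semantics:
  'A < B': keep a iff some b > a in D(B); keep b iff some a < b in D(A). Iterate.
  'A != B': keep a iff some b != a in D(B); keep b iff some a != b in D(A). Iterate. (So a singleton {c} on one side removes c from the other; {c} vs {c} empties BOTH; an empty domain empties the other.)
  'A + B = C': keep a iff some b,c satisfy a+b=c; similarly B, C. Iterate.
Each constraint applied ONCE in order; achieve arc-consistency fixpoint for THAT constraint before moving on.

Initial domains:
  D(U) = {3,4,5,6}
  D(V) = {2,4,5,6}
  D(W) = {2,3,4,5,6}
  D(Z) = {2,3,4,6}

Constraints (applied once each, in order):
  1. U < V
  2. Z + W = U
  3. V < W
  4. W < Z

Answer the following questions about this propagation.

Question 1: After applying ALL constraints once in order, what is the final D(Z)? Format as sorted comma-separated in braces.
Answer: {}

Derivation:
Constraint 1 (U < V) on D(U)={3,4,5,6} D(V)={2,4,5,6}: U {3,4,5,6}->{3,4,5}; V {2,4,5,6}->{4,5,6}
Constraint 2 (Z + W = U) on D(Z)={2,3,4,6} D(W)={2,3,4,5,6} D(U)={3,4,5}: Z {2,3,4,6}->{2,3}; W {2,3,4,5,6}->{2,3}; U {3,4,5}->{4,5}
Constraint 3 (V < W) on D(V)={4,5,6} D(W)={2,3}: V {4,5,6}->{}; W {2,3}->{}
Constraint 4 (W < Z) on D(W)={} D(Z)={2,3}: Z {2,3}->{}
So after all 4 constraints: D(Z) = {}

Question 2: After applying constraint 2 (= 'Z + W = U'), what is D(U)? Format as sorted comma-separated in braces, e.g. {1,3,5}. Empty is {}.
Constraint 1 (U < V) on D(U)={3,4,5,6} D(V)={2,4,5,6}: U {3,4,5,6}->{3,4,5}; V {2,4,5,6}->{4,5,6}
Constraint 2 (Z + W = U) on D(Z)={2,3,4,6} D(W)={2,3,4,5,6} D(U)={3,4,5}: Z {2,3,4,6}->{2,3}; W {2,3,4,5,6}->{2,3}; U {3,4,5}->{4,5}
So after constraint 2: D(U) = {4,5}

Answer: {4,5}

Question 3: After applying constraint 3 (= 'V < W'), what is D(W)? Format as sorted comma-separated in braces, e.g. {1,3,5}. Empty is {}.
Constraint 1 (U < V) on D(U)={3,4,5,6} D(V)={2,4,5,6}: U {3,4,5,6}->{3,4,5}; V {2,4,5,6}->{4,5,6}
Constraint 2 (Z + W = U) on D(Z)={2,3,4,6} D(W)={2,3,4,5,6} D(U)={3,4,5}: Z {2,3,4,6}->{2,3}; W {2,3,4,5,6}->{2,3}; U {3,4,5}->{4,5}
Constraint 3 (V < W) on D(V)={4,5,6} D(W)={2,3}: V {4,5,6}->{}; W {2,3}->{}
So after constraint 3: D(W) = {}

Answer: {}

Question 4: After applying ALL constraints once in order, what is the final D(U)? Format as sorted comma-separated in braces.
Answer: {4,5}

Derivation:
Constraint 1 (U < V) on D(U)={3,4,5,6} D(V)={2,4,5,6}: U {3,4,5,6}->{3,4,5}; V {2,4,5,6}->{4,5,6}
Constraint 2 (Z + W = U) on D(Z)={2,3,4,6} D(W)={2,3,4,5,6} D(U)={3,4,5}: Z {2,3,4,6}->{2,3}; W {2,3,4,5,6}->{2,3}; U {3,4,5}->{4,5}
Constraint 3 (V < W) on D(V)={4,5,6} D(W)={2,3}: V {4,5,6}->{}; W {2,3}->{}
Constraint 4 (W < Z) on D(W)={} D(Z)={2,3}: Z {2,3}->{}
So after all 4 constraints: D(U) = {4,5}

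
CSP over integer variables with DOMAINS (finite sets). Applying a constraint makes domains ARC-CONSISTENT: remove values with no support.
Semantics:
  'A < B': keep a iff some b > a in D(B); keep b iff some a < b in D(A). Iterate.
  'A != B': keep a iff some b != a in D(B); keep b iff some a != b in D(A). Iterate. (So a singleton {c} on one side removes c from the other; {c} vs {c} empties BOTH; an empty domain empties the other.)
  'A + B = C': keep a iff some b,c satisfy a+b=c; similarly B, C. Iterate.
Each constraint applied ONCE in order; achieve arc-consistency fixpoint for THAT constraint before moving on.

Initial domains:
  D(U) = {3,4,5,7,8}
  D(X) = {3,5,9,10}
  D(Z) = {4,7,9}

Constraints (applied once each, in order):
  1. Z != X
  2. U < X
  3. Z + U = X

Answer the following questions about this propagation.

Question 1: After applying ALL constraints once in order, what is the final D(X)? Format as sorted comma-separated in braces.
Constraint 1 (Z != X) on D(Z)={4,7,9} D(X)={3,5,9,10}: no change
Constraint 2 (U < X) on D(U)={3,4,5,7,8} D(X)={3,5,9,10}: X {3,5,9,10}->{5,9,10}
Constraint 3 (Z + U = X) on D(Z)={4,7,9} D(U)={3,4,5,7,8} D(X)={5,9,10}: Z {4,7,9}->{4,7}; U {3,4,5,7,8}->{3,5}; X {5,9,10}->{9,10}
So after all 3 constraints: D(X) = {9,10}

Answer: {9,10}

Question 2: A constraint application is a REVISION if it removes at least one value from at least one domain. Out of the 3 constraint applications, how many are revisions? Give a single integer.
Answer: 2

Derivation:
Constraint 1 (Z != X) on D(Z)={4,7,9} D(X)={3,5,9,10}: no change => not a revision
Constraint 2 (U < X) on D(U)={3,4,5,7,8} D(X)={3,5,9,10}: X {3,5,9,10}->{5,9,10} => REVISION
Constraint 3 (Z + U = X) on D(Z)={4,7,9} D(U)={3,4,5,7,8} D(X)={5,9,10}: Z {4,7,9}->{4,7}; U {3,4,5,7,8}->{3,5}; X {5,9,10}->{9,10} => REVISION
Total revisions = 2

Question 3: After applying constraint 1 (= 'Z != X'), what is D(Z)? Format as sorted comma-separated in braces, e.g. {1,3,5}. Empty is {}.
Answer: {4,7,9}

Derivation:
Constraint 1 (Z != X) on D(Z)={4,7,9} D(X)={3,5,9,10}: no change
So after constraint 1: D(Z) = {4,7,9}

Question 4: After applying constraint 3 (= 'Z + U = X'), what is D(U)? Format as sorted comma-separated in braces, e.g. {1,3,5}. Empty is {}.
Constraint 1 (Z != X) on D(Z)={4,7,9} D(X)={3,5,9,10}: no change
Constraint 2 (U < X) on D(U)={3,4,5,7,8} D(X)={3,5,9,10}: X {3,5,9,10}->{5,9,10}
Constraint 3 (Z + U = X) on D(Z)={4,7,9} D(U)={3,4,5,7,8} D(X)={5,9,10}: Z {4,7,9}->{4,7}; U {3,4,5,7,8}->{3,5}; X {5,9,10}->{9,10}
So after constraint 3: D(U) = {3,5}

Answer: {3,5}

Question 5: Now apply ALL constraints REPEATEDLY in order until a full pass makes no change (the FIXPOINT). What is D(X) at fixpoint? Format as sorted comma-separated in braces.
Answer: {9,10}

Derivation:
pass 0 (initial): D(X)={3,5,9,10}
pass 1: U {3,4,5,7,8}->{3,5}; X {3,5,9,10}->{9,10}; Z {4,7,9}->{4,7}
pass 2: no change
Fixpoint after 2 passes: D(X) = {9,10}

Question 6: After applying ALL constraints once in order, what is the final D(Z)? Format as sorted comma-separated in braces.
Answer: {4,7}

Derivation:
Constraint 1 (Z != X) on D(Z)={4,7,9} D(X)={3,5,9,10}: no change
Constraint 2 (U < X) on D(U)={3,4,5,7,8} D(X)={3,5,9,10}: X {3,5,9,10}->{5,9,10}
Constraint 3 (Z + U = X) on D(Z)={4,7,9} D(U)={3,4,5,7,8} D(X)={5,9,10}: Z {4,7,9}->{4,7}; U {3,4,5,7,8}->{3,5}; X {5,9,10}->{9,10}
So after all 3 constraints: D(Z) = {4,7}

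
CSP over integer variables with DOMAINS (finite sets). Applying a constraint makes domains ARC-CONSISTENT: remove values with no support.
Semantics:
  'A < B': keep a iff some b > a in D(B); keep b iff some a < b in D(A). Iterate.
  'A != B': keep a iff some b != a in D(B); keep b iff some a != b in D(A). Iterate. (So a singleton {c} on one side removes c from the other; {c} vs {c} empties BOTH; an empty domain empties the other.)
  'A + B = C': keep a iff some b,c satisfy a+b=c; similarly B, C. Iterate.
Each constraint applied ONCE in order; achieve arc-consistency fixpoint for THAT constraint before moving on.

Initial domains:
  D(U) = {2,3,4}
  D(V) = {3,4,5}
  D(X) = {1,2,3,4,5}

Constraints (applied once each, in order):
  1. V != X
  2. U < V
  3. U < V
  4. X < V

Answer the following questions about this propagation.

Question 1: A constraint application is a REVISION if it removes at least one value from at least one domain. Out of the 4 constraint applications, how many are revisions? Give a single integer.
Answer: 1

Derivation:
Constraint 1 (V != X) on D(V)={3,4,5} D(X)={1,2,3,4,5}: no change => not a revision
Constraint 2 (U < V) on D(U)={2,3,4} D(V)={3,4,5}: no change => not a revision
Constraint 3 (U < V) on D(U)={2,3,4} D(V)={3,4,5}: no change => not a revision
Constraint 4 (X < V) on D(X)={1,2,3,4,5} D(V)={3,4,5}: X {1,2,3,4,5}->{1,2,3,4} => REVISION
Total revisions = 1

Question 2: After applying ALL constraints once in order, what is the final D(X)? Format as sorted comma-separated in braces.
Answer: {1,2,3,4}

Derivation:
Constraint 1 (V != X) on D(V)={3,4,5} D(X)={1,2,3,4,5}: no change
Constraint 2 (U < V) on D(U)={2,3,4} D(V)={3,4,5}: no change
Constraint 3 (U < V) on D(U)={2,3,4} D(V)={3,4,5}: no change
Constraint 4 (X < V) on D(X)={1,2,3,4,5} D(V)={3,4,5}: X {1,2,3,4,5}->{1,2,3,4}
So after all 4 constraints: D(X) = {1,2,3,4}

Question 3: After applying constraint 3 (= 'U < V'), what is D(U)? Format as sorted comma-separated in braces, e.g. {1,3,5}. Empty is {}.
Answer: {2,3,4}

Derivation:
Constraint 1 (V != X) on D(V)={3,4,5} D(X)={1,2,3,4,5}: no change
Constraint 2 (U < V) on D(U)={2,3,4} D(V)={3,4,5}: no change
Constraint 3 (U < V) on D(U)={2,3,4} D(V)={3,4,5}: no change
So after constraint 3: D(U) = {2,3,4}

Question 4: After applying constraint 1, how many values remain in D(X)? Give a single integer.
Answer: 5

Derivation:
Constraint 1 (V != X) on D(V)={3,4,5} D(X)={1,2,3,4,5}: no change
So after constraint 1: D(X)={1,2,3,4,5}, size = 5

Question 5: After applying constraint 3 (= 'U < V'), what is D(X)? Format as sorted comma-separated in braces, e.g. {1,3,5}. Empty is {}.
Constraint 1 (V != X) on D(V)={3,4,5} D(X)={1,2,3,4,5}: no change
Constraint 2 (U < V) on D(U)={2,3,4} D(V)={3,4,5}: no change
Constraint 3 (U < V) on D(U)={2,3,4} D(V)={3,4,5}: no change
So after constraint 3: D(X) = {1,2,3,4,5}

Answer: {1,2,3,4,5}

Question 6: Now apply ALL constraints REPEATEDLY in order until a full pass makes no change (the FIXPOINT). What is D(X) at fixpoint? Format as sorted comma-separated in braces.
Answer: {1,2,3,4}

Derivation:
pass 0 (initial): D(X)={1,2,3,4,5}
pass 1: X {1,2,3,4,5}->{1,2,3,4}
pass 2: no change
Fixpoint after 2 passes: D(X) = {1,2,3,4}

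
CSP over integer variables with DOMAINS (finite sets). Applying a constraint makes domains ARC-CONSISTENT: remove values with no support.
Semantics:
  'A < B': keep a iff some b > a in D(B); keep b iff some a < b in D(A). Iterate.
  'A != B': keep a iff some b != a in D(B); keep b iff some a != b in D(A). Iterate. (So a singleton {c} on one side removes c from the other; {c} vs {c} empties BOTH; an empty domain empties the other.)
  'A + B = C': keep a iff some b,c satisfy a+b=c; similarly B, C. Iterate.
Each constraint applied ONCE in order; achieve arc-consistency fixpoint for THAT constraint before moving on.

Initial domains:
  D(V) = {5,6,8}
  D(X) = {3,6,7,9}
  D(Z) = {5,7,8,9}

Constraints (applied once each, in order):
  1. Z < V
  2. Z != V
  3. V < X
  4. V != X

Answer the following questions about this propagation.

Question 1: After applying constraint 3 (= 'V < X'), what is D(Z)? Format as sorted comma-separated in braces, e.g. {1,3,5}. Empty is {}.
Constraint 1 (Z < V) on D(Z)={5,7,8,9} D(V)={5,6,8}: Z {5,7,8,9}->{5,7}; V {5,6,8}->{6,8}
Constraint 2 (Z != V) on D(Z)={5,7} D(V)={6,8}: no change
Constraint 3 (V < X) on D(V)={6,8} D(X)={3,6,7,9}: X {3,6,7,9}->{7,9}
So after constraint 3: D(Z) = {5,7}

Answer: {5,7}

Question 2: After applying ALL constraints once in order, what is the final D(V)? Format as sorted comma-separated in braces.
Constraint 1 (Z < V) on D(Z)={5,7,8,9} D(V)={5,6,8}: Z {5,7,8,9}->{5,7}; V {5,6,8}->{6,8}
Constraint 2 (Z != V) on D(Z)={5,7} D(V)={6,8}: no change
Constraint 3 (V < X) on D(V)={6,8} D(X)={3,6,7,9}: X {3,6,7,9}->{7,9}
Constraint 4 (V != X) on D(V)={6,8} D(X)={7,9}: no change
So after all 4 constraints: D(V) = {6,8}

Answer: {6,8}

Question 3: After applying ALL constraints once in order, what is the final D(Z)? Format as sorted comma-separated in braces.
Answer: {5,7}

Derivation:
Constraint 1 (Z < V) on D(Z)={5,7,8,9} D(V)={5,6,8}: Z {5,7,8,9}->{5,7}; V {5,6,8}->{6,8}
Constraint 2 (Z != V) on D(Z)={5,7} D(V)={6,8}: no change
Constraint 3 (V < X) on D(V)={6,8} D(X)={3,6,7,9}: X {3,6,7,9}->{7,9}
Constraint 4 (V != X) on D(V)={6,8} D(X)={7,9}: no change
So after all 4 constraints: D(Z) = {5,7}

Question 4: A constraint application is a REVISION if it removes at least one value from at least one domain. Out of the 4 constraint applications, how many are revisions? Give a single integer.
Answer: 2

Derivation:
Constraint 1 (Z < V) on D(Z)={5,7,8,9} D(V)={5,6,8}: Z {5,7,8,9}->{5,7}; V {5,6,8}->{6,8} => REVISION
Constraint 2 (Z != V) on D(Z)={5,7} D(V)={6,8}: no change => not a revision
Constraint 3 (V < X) on D(V)={6,8} D(X)={3,6,7,9}: X {3,6,7,9}->{7,9} => REVISION
Constraint 4 (V != X) on D(V)={6,8} D(X)={7,9}: no change => not a revision
Total revisions = 2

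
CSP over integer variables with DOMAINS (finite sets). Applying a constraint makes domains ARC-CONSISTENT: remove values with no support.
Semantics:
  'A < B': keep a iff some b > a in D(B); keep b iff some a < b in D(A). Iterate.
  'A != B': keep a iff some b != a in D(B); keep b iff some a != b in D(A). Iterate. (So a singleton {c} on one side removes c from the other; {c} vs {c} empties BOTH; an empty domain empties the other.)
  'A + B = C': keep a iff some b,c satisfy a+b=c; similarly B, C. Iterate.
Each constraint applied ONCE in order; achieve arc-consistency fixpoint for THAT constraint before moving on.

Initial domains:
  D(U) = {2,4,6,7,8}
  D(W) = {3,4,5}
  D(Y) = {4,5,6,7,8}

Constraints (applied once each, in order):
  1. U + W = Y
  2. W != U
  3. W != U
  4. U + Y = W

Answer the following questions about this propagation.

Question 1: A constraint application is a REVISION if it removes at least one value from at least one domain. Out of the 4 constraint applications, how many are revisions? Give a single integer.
Answer: 2

Derivation:
Constraint 1 (U + W = Y) on D(U)={2,4,6,7,8} D(W)={3,4,5} D(Y)={4,5,6,7,8}: U {2,4,6,7,8}->{2,4}; Y {4,5,6,7,8}->{5,6,7,8} => REVISION
Constraint 2 (W != U) on D(W)={3,4,5} D(U)={2,4}: no change => not a revision
Constraint 3 (W != U) on D(W)={3,4,5} D(U)={2,4}: no change => not a revision
Constraint 4 (U + Y = W) on D(U)={2,4} D(Y)={5,6,7,8} D(W)={3,4,5}: U {2,4}->{}; Y {5,6,7,8}->{}; W {3,4,5}->{} => REVISION
Total revisions = 2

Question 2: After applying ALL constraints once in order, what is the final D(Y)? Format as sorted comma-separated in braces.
Constraint 1 (U + W = Y) on D(U)={2,4,6,7,8} D(W)={3,4,5} D(Y)={4,5,6,7,8}: U {2,4,6,7,8}->{2,4}; Y {4,5,6,7,8}->{5,6,7,8}
Constraint 2 (W != U) on D(W)={3,4,5} D(U)={2,4}: no change
Constraint 3 (W != U) on D(W)={3,4,5} D(U)={2,4}: no change
Constraint 4 (U + Y = W) on D(U)={2,4} D(Y)={5,6,7,8} D(W)={3,4,5}: U {2,4}->{}; Y {5,6,7,8}->{}; W {3,4,5}->{}
So after all 4 constraints: D(Y) = {}

Answer: {}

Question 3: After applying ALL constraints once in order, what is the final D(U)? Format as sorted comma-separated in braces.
Constraint 1 (U + W = Y) on D(U)={2,4,6,7,8} D(W)={3,4,5} D(Y)={4,5,6,7,8}: U {2,4,6,7,8}->{2,4}; Y {4,5,6,7,8}->{5,6,7,8}
Constraint 2 (W != U) on D(W)={3,4,5} D(U)={2,4}: no change
Constraint 3 (W != U) on D(W)={3,4,5} D(U)={2,4}: no change
Constraint 4 (U + Y = W) on D(U)={2,4} D(Y)={5,6,7,8} D(W)={3,4,5}: U {2,4}->{}; Y {5,6,7,8}->{}; W {3,4,5}->{}
So after all 4 constraints: D(U) = {}

Answer: {}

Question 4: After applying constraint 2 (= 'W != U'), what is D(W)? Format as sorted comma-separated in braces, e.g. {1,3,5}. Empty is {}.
Answer: {3,4,5}

Derivation:
Constraint 1 (U + W = Y) on D(U)={2,4,6,7,8} D(W)={3,4,5} D(Y)={4,5,6,7,8}: U {2,4,6,7,8}->{2,4}; Y {4,5,6,7,8}->{5,6,7,8}
Constraint 2 (W != U) on D(W)={3,4,5} D(U)={2,4}: no change
So after constraint 2: D(W) = {3,4,5}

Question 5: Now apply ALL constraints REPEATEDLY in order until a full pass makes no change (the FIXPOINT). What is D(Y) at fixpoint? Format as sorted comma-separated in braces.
pass 0 (initial): D(Y)={4,5,6,7,8}
pass 1: U {2,4,6,7,8}->{}; W {3,4,5}->{}; Y {4,5,6,7,8}->{}
pass 2: no change
Fixpoint after 2 passes: D(Y) = {}

Answer: {}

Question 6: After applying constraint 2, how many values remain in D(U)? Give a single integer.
Constraint 1 (U + W = Y) on D(U)={2,4,6,7,8} D(W)={3,4,5} D(Y)={4,5,6,7,8}: U {2,4,6,7,8}->{2,4}; Y {4,5,6,7,8}->{5,6,7,8}
Constraint 2 (W != U) on D(W)={3,4,5} D(U)={2,4}: no change
So after constraint 2: D(U)={2,4}, size = 2

Answer: 2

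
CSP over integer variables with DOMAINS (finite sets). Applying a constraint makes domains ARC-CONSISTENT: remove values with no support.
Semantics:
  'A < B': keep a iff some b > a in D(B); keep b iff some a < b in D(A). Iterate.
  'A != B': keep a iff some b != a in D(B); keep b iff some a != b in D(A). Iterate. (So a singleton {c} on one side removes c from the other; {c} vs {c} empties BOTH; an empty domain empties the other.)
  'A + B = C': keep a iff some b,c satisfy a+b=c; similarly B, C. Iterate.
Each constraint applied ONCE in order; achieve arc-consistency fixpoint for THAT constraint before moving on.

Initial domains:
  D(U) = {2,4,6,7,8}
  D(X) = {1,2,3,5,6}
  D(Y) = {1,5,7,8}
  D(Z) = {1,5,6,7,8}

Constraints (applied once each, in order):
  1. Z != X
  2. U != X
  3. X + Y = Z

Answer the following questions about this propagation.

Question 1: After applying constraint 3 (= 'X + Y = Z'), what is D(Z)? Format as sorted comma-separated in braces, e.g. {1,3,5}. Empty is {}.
Answer: {6,7,8}

Derivation:
Constraint 1 (Z != X) on D(Z)={1,5,6,7,8} D(X)={1,2,3,5,6}: no change
Constraint 2 (U != X) on D(U)={2,4,6,7,8} D(X)={1,2,3,5,6}: no change
Constraint 3 (X + Y = Z) on D(X)={1,2,3,5,6} D(Y)={1,5,7,8} D(Z)={1,5,6,7,8}: Y {1,5,7,8}->{1,5,7}; Z {1,5,6,7,8}->{6,7,8}
So after constraint 3: D(Z) = {6,7,8}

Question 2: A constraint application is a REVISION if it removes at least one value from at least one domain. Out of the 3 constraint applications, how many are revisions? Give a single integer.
Answer: 1

Derivation:
Constraint 1 (Z != X) on D(Z)={1,5,6,7,8} D(X)={1,2,3,5,6}: no change => not a revision
Constraint 2 (U != X) on D(U)={2,4,6,7,8} D(X)={1,2,3,5,6}: no change => not a revision
Constraint 3 (X + Y = Z) on D(X)={1,2,3,5,6} D(Y)={1,5,7,8} D(Z)={1,5,6,7,8}: Y {1,5,7,8}->{1,5,7}; Z {1,5,6,7,8}->{6,7,8} => REVISION
Total revisions = 1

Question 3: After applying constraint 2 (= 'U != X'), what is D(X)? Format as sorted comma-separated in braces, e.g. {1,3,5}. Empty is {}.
Answer: {1,2,3,5,6}

Derivation:
Constraint 1 (Z != X) on D(Z)={1,5,6,7,8} D(X)={1,2,3,5,6}: no change
Constraint 2 (U != X) on D(U)={2,4,6,7,8} D(X)={1,2,3,5,6}: no change
So after constraint 2: D(X) = {1,2,3,5,6}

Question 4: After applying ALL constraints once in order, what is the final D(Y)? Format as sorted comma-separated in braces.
Answer: {1,5,7}

Derivation:
Constraint 1 (Z != X) on D(Z)={1,5,6,7,8} D(X)={1,2,3,5,6}: no change
Constraint 2 (U != X) on D(U)={2,4,6,7,8} D(X)={1,2,3,5,6}: no change
Constraint 3 (X + Y = Z) on D(X)={1,2,3,5,6} D(Y)={1,5,7,8} D(Z)={1,5,6,7,8}: Y {1,5,7,8}->{1,5,7}; Z {1,5,6,7,8}->{6,7,8}
So after all 3 constraints: D(Y) = {1,5,7}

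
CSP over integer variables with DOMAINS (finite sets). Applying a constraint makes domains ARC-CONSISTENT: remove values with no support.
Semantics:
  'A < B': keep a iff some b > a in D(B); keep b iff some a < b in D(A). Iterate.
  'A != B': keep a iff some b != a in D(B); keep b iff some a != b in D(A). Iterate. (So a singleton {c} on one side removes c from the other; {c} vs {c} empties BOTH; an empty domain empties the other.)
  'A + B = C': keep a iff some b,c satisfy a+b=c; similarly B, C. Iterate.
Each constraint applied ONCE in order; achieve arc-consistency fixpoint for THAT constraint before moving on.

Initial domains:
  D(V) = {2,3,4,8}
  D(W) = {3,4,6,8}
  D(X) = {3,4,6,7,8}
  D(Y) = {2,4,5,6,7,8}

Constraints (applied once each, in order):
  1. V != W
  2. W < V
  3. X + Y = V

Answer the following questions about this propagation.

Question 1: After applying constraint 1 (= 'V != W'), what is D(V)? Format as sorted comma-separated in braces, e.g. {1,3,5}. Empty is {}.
Answer: {2,3,4,8}

Derivation:
Constraint 1 (V != W) on D(V)={2,3,4,8} D(W)={3,4,6,8}: no change
So after constraint 1: D(V) = {2,3,4,8}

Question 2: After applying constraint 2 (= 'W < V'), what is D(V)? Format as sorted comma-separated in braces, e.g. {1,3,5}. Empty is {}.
Answer: {4,8}

Derivation:
Constraint 1 (V != W) on D(V)={2,3,4,8} D(W)={3,4,6,8}: no change
Constraint 2 (W < V) on D(W)={3,4,6,8} D(V)={2,3,4,8}: W {3,4,6,8}->{3,4,6}; V {2,3,4,8}->{4,8}
So after constraint 2: D(V) = {4,8}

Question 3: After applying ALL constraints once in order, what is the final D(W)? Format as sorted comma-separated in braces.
Answer: {3,4,6}

Derivation:
Constraint 1 (V != W) on D(V)={2,3,4,8} D(W)={3,4,6,8}: no change
Constraint 2 (W < V) on D(W)={3,4,6,8} D(V)={2,3,4,8}: W {3,4,6,8}->{3,4,6}; V {2,3,4,8}->{4,8}
Constraint 3 (X + Y = V) on D(X)={3,4,6,7,8} D(Y)={2,4,5,6,7,8} D(V)={4,8}: X {3,4,6,7,8}->{3,4,6}; Y {2,4,5,6,7,8}->{2,4,5}; V {4,8}->{8}
So after all 3 constraints: D(W) = {3,4,6}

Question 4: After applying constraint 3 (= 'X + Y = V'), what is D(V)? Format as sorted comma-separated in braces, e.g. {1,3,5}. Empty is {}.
Constraint 1 (V != W) on D(V)={2,3,4,8} D(W)={3,4,6,8}: no change
Constraint 2 (W < V) on D(W)={3,4,6,8} D(V)={2,3,4,8}: W {3,4,6,8}->{3,4,6}; V {2,3,4,8}->{4,8}
Constraint 3 (X + Y = V) on D(X)={3,4,6,7,8} D(Y)={2,4,5,6,7,8} D(V)={4,8}: X {3,4,6,7,8}->{3,4,6}; Y {2,4,5,6,7,8}->{2,4,5}; V {4,8}->{8}
So after constraint 3: D(V) = {8}

Answer: {8}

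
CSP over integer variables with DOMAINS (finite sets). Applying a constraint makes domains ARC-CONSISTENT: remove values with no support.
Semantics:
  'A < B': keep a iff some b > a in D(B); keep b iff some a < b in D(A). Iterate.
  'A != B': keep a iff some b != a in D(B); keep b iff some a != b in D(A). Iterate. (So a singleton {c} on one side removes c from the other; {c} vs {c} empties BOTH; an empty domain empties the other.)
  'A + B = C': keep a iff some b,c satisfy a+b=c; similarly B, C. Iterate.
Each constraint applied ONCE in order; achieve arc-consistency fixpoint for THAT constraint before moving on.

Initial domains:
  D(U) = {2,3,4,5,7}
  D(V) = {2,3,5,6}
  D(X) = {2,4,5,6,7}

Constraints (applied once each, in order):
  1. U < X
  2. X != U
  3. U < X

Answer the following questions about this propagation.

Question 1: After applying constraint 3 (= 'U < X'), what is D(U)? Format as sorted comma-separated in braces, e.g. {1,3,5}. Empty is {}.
Answer: {2,3,4,5}

Derivation:
Constraint 1 (U < X) on D(U)={2,3,4,5,7} D(X)={2,4,5,6,7}: U {2,3,4,5,7}->{2,3,4,5}; X {2,4,5,6,7}->{4,5,6,7}
Constraint 2 (X != U) on D(X)={4,5,6,7} D(U)={2,3,4,5}: no change
Constraint 3 (U < X) on D(U)={2,3,4,5} D(X)={4,5,6,7}: no change
So after constraint 3: D(U) = {2,3,4,5}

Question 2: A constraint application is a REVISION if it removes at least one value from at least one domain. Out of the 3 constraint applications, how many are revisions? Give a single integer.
Constraint 1 (U < X) on D(U)={2,3,4,5,7} D(X)={2,4,5,6,7}: U {2,3,4,5,7}->{2,3,4,5}; X {2,4,5,6,7}->{4,5,6,7} => REVISION
Constraint 2 (X != U) on D(X)={4,5,6,7} D(U)={2,3,4,5}: no change => not a revision
Constraint 3 (U < X) on D(U)={2,3,4,5} D(X)={4,5,6,7}: no change => not a revision
Total revisions = 1

Answer: 1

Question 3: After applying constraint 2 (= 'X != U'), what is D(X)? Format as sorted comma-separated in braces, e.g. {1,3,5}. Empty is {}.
Constraint 1 (U < X) on D(U)={2,3,4,5,7} D(X)={2,4,5,6,7}: U {2,3,4,5,7}->{2,3,4,5}; X {2,4,5,6,7}->{4,5,6,7}
Constraint 2 (X != U) on D(X)={4,5,6,7} D(U)={2,3,4,5}: no change
So after constraint 2: D(X) = {4,5,6,7}

Answer: {4,5,6,7}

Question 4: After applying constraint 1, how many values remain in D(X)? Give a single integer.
Answer: 4

Derivation:
Constraint 1 (U < X) on D(U)={2,3,4,5,7} D(X)={2,4,5,6,7}: U {2,3,4,5,7}->{2,3,4,5}; X {2,4,5,6,7}->{4,5,6,7}
So after constraint 1: D(X)={4,5,6,7}, size = 4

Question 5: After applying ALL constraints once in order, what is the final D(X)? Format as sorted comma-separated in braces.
Constraint 1 (U < X) on D(U)={2,3,4,5,7} D(X)={2,4,5,6,7}: U {2,3,4,5,7}->{2,3,4,5}; X {2,4,5,6,7}->{4,5,6,7}
Constraint 2 (X != U) on D(X)={4,5,6,7} D(U)={2,3,4,5}: no change
Constraint 3 (U < X) on D(U)={2,3,4,5} D(X)={4,5,6,7}: no change
So after all 3 constraints: D(X) = {4,5,6,7}

Answer: {4,5,6,7}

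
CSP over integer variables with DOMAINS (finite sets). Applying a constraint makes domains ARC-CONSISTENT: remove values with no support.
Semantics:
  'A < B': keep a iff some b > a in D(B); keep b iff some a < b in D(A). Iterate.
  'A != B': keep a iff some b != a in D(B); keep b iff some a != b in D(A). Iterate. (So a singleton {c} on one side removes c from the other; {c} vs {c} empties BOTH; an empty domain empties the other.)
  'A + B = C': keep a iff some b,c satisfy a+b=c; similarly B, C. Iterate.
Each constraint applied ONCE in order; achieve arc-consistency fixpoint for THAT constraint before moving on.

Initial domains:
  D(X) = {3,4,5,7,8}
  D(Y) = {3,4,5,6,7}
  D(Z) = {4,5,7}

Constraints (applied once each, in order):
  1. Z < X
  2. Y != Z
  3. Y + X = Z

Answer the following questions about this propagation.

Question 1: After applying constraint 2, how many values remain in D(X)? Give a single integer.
Constraint 1 (Z < X) on D(Z)={4,5,7} D(X)={3,4,5,7,8}: X {3,4,5,7,8}->{5,7,8}
Constraint 2 (Y != Z) on D(Y)={3,4,5,6,7} D(Z)={4,5,7}: no change
So after constraint 2: D(X)={5,7,8}, size = 3

Answer: 3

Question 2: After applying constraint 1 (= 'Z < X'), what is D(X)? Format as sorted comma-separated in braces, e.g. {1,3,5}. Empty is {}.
Answer: {5,7,8}

Derivation:
Constraint 1 (Z < X) on D(Z)={4,5,7} D(X)={3,4,5,7,8}: X {3,4,5,7,8}->{5,7,8}
So after constraint 1: D(X) = {5,7,8}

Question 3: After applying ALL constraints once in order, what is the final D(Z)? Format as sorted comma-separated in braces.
Answer: {}

Derivation:
Constraint 1 (Z < X) on D(Z)={4,5,7} D(X)={3,4,5,7,8}: X {3,4,5,7,8}->{5,7,8}
Constraint 2 (Y != Z) on D(Y)={3,4,5,6,7} D(Z)={4,5,7}: no change
Constraint 3 (Y + X = Z) on D(Y)={3,4,5,6,7} D(X)={5,7,8} D(Z)={4,5,7}: Y {3,4,5,6,7}->{}; X {5,7,8}->{}; Z {4,5,7}->{}
So after all 3 constraints: D(Z) = {}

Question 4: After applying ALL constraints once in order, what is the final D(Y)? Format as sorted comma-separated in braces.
Answer: {}

Derivation:
Constraint 1 (Z < X) on D(Z)={4,5,7} D(X)={3,4,5,7,8}: X {3,4,5,7,8}->{5,7,8}
Constraint 2 (Y != Z) on D(Y)={3,4,5,6,7} D(Z)={4,5,7}: no change
Constraint 3 (Y + X = Z) on D(Y)={3,4,5,6,7} D(X)={5,7,8} D(Z)={4,5,7}: Y {3,4,5,6,7}->{}; X {5,7,8}->{}; Z {4,5,7}->{}
So after all 3 constraints: D(Y) = {}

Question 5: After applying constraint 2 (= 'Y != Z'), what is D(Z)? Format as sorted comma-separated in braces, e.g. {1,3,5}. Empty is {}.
Answer: {4,5,7}

Derivation:
Constraint 1 (Z < X) on D(Z)={4,5,7} D(X)={3,4,5,7,8}: X {3,4,5,7,8}->{5,7,8}
Constraint 2 (Y != Z) on D(Y)={3,4,5,6,7} D(Z)={4,5,7}: no change
So after constraint 2: D(Z) = {4,5,7}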